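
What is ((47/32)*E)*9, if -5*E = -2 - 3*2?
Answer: 423/20 ≈ 21.150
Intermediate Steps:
E = 8/5 (E = -(-2 - 3*2)/5 = -(-2 - 6)/5 = -1/5*(-8) = 8/5 ≈ 1.6000)
((47/32)*E)*9 = ((47/32)*(8/5))*9 = (47/20)*9 = 423/20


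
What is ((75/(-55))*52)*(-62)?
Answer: 48360/11 ≈ 4396.4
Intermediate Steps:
((75/(-55))*52)*(-62) = ((75*(-1/55))*52)*(-62) = -15/11*52*(-62) = -780/11*(-62) = 48360/11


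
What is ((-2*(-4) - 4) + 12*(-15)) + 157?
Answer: -19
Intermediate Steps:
((-2*(-4) - 4) + 12*(-15)) + 157 = ((8 - 4) - 180) + 157 = (4 - 180) + 157 = -176 + 157 = -19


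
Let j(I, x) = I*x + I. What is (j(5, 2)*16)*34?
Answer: 8160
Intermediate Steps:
j(I, x) = I + I*x
(j(5, 2)*16)*34 = ((5*(1 + 2))*16)*34 = ((5*3)*16)*34 = (15*16)*34 = 240*34 = 8160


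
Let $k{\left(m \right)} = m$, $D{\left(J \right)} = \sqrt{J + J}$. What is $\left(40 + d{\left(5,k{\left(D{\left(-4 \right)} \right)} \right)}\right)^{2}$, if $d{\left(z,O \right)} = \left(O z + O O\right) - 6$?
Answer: $476 + 520 i \sqrt{2} \approx 476.0 + 735.39 i$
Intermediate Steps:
$D{\left(J \right)} = \sqrt{2} \sqrt{J}$ ($D{\left(J \right)} = \sqrt{2 J} = \sqrt{2} \sqrt{J}$)
$d{\left(z,O \right)} = -6 + O^{2} + O z$ ($d{\left(z,O \right)} = \left(O z + O^{2}\right) - 6 = \left(O^{2} + O z\right) - 6 = -6 + O^{2} + O z$)
$\left(40 + d{\left(5,k{\left(D{\left(-4 \right)} \right)} \right)}\right)^{2} = \left(40 + \left(-6 + \left(\sqrt{2} \sqrt{-4}\right)^{2} + \sqrt{2} \sqrt{-4} \cdot 5\right)\right)^{2} = \left(40 + \left(-6 + \left(\sqrt{2} \cdot 2 i\right)^{2} + \sqrt{2} \cdot 2 i 5\right)\right)^{2} = \left(40 + \left(-6 + \left(2 i \sqrt{2}\right)^{2} + 2 i \sqrt{2} \cdot 5\right)\right)^{2} = \left(40 - \left(14 - 10 i \sqrt{2}\right)\right)^{2} = \left(26 + 10 i \sqrt{2}\right)^{2}$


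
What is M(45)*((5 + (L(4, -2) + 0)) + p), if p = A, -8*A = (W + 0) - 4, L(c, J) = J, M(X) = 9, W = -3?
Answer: 279/8 ≈ 34.875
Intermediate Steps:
A = 7/8 (A = -((-3 + 0) - 4)/8 = -(-3 - 4)/8 = -⅛*(-7) = 7/8 ≈ 0.87500)
p = 7/8 ≈ 0.87500
M(45)*((5 + (L(4, -2) + 0)) + p) = 9*((5 + (-2 + 0)) + 7/8) = 9*((5 - 2) + 7/8) = 9*(3 + 7/8) = 9*(31/8) = 279/8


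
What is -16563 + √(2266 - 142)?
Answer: -16563 + 6*√59 ≈ -16517.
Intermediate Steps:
-16563 + √(2266 - 142) = -16563 + √2124 = -16563 + 6*√59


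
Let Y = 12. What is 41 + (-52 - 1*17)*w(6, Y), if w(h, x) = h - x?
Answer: 455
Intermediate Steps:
41 + (-52 - 1*17)*w(6, Y) = 41 + (-52 - 1*17)*(6 - 1*12) = 41 + (-52 - 17)*(6 - 12) = 41 - 69*(-6) = 41 + 414 = 455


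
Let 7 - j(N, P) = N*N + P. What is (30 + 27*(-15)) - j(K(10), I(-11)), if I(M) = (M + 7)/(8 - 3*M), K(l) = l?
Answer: -11566/41 ≈ -282.10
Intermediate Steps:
I(M) = (7 + M)/(8 - 3*M)
j(N, P) = 7 - P - N² (j(N, P) = 7 - (N*N + P) = 7 - (N² + P) = 7 - (P + N²) = 7 + (-P - N²) = 7 - P - N²)
(30 + 27*(-15)) - j(K(10), I(-11)) = (30 + 27*(-15)) - (7 - (-7 - 1*(-11))/(-8 + 3*(-11)) - 1*10²) = (30 - 405) - (7 - (-7 + 11)/(-8 - 33) - 1*100) = -375 - (7 - 4/(-41) - 100) = -375 - (7 - (-1)*4/41 - 100) = -375 - (7 - 1*(-4/41) - 100) = -375 - (7 + 4/41 - 100) = -375 - 1*(-3809/41) = -375 + 3809/41 = -11566/41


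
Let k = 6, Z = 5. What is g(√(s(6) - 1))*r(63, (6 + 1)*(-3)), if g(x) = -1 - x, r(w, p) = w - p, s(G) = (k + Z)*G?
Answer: -84 - 84*√65 ≈ -761.23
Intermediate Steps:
s(G) = 11*G (s(G) = (6 + 5)*G = 11*G)
g(√(s(6) - 1))*r(63, (6 + 1)*(-3)) = (-1 - √(11*6 - 1))*(63 - (6 + 1)*(-3)) = (-1 - √(66 - 1))*(63 - 7*(-3)) = (-1 - √65)*(63 - 1*(-21)) = (-1 - √65)*(63 + 21) = (-1 - √65)*84 = -84 - 84*√65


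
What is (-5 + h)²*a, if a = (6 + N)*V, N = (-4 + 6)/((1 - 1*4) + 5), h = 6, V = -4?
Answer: -28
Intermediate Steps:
N = 1 (N = 2/((1 - 4) + 5) = 2/(-3 + 5) = 2/2 = 2*(½) = 1)
a = -28 (a = (6 + 1)*(-4) = 7*(-4) = -28)
(-5 + h)²*a = (-5 + 6)²*(-28) = 1²*(-28) = 1*(-28) = -28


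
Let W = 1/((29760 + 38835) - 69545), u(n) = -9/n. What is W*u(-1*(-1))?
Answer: 9/950 ≈ 0.0094737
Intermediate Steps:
W = -1/950 (W = 1/(68595 - 69545) = 1/(-950) = -1/950 ≈ -0.0010526)
W*u(-1*(-1)) = -(-9)/(950*((-1*(-1)))) = -(-9)/(950*1) = -(-9)/950 = -1/950*(-9) = 9/950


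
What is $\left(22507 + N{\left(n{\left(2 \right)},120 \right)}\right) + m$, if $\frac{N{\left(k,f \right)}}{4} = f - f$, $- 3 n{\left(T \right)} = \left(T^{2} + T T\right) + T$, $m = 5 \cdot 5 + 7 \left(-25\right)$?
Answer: $22357$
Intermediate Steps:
$m = -150$ ($m = 25 - 175 = -150$)
$n{\left(T \right)} = - \frac{2 T^{2}}{3} - \frac{T}{3}$ ($n{\left(T \right)} = - \frac{\left(T^{2} + T T\right) + T}{3} = - \frac{\left(T^{2} + T^{2}\right) + T}{3} = - \frac{2 T^{2} + T}{3} = - \frac{T + 2 T^{2}}{3} = - \frac{2 T^{2}}{3} - \frac{T}{3}$)
$N{\left(k,f \right)} = 0$ ($N{\left(k,f \right)} = 4 \left(f - f\right) = 4 \cdot 0 = 0$)
$\left(22507 + N{\left(n{\left(2 \right)},120 \right)}\right) + m = \left(22507 + 0\right) - 150 = 22507 - 150 = 22357$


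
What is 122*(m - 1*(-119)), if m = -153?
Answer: -4148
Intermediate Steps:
122*(m - 1*(-119)) = 122*(-153 - 1*(-119)) = 122*(-153 + 119) = 122*(-34) = -4148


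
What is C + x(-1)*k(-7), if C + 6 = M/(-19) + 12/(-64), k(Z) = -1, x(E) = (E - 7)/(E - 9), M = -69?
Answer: -5101/1520 ≈ -3.3559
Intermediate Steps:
x(E) = (-7 + E)/(-9 + E)
C = -777/304 (C = -6 + (-69/(-19) + 12/(-64)) = -6 + (-69*(-1/19) + 12*(-1/64)) = -6 + (69/19 - 3/16) = -6 + 1047/304 = -777/304 ≈ -2.5559)
C + x(-1)*k(-7) = -777/304 + ((-7 - 1)/(-9 - 1))*(-1) = -777/304 + (-8/(-10))*(-1) = -777/304 - ⅒*(-8)*(-1) = -777/304 + (⅘)*(-1) = -777/304 - ⅘ = -5101/1520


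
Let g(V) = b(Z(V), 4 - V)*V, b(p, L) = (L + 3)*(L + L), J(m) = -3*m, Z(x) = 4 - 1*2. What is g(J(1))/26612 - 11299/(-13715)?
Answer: 73732172/91245895 ≈ 0.80806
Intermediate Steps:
Z(x) = 2 (Z(x) = 4 - 2 = 2)
b(p, L) = 2*L*(3 + L) (b(p, L) = (3 + L)*(2*L) = 2*L*(3 + L))
g(V) = 2*V*(4 - V)*(7 - V) (g(V) = (2*(4 - V)*(3 + (4 - V)))*V = (2*(4 - V)*(7 - V))*V = 2*V*(4 - V)*(7 - V))
g(J(1))/26612 - 11299/(-13715) = (2*(-3*1)*(-7 - 3*1)*(-4 - 3*1))/26612 - 11299/(-13715) = (2*(-3)*(-7 - 3)*(-4 - 3))*(1/26612) - 11299*(-1/13715) = (2*(-3)*(-10)*(-7))*(1/26612) + 11299/13715 = -420*1/26612 + 11299/13715 = -105/6653 + 11299/13715 = 73732172/91245895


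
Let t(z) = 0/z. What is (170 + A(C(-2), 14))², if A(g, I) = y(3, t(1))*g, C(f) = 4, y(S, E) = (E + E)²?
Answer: 28900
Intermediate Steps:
t(z) = 0
y(S, E) = 4*E² (y(S, E) = (2*E)² = 4*E²)
A(g, I) = 0 (A(g, I) = (4*0²)*g = (4*0)*g = 0*g = 0)
(170 + A(C(-2), 14))² = (170 + 0)² = 170² = 28900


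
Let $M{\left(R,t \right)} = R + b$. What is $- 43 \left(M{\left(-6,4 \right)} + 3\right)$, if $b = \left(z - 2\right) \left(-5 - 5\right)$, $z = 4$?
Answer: $989$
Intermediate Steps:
$b = -20$ ($b = \left(4 - 2\right) \left(-5 - 5\right) = 2 \left(-10\right) = -20$)
$M{\left(R,t \right)} = -20 + R$ ($M{\left(R,t \right)} = R - 20 = -20 + R$)
$- 43 \left(M{\left(-6,4 \right)} + 3\right) = - 43 \left(\left(-20 - 6\right) + 3\right) = - 43 \left(-26 + 3\right) = \left(-43\right) \left(-23\right) = 989$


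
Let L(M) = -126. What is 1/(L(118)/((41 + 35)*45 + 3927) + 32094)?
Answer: 2449/78598164 ≈ 3.1159e-5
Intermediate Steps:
1/(L(118)/((41 + 35)*45 + 3927) + 32094) = 1/(-126/((41 + 35)*45 + 3927) + 32094) = 1/(-126/(76*45 + 3927) + 32094) = 1/(-126/(3420 + 3927) + 32094) = 1/(-126/7347 + 32094) = 1/(-126*1/7347 + 32094) = 1/(-42/2449 + 32094) = 1/(78598164/2449) = 2449/78598164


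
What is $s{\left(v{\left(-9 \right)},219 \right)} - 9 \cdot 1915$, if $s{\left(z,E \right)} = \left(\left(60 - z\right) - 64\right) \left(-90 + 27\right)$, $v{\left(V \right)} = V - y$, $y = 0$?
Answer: $-17550$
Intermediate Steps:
$v{\left(V \right)} = V$ ($v{\left(V \right)} = V - 0 = V + 0 = V$)
$s{\left(z,E \right)} = 252 + 63 z$ ($s{\left(z,E \right)} = \left(-4 - z\right) \left(-63\right) = 252 + 63 z$)
$s{\left(v{\left(-9 \right)},219 \right)} - 9 \cdot 1915 = \left(252 + 63 \left(-9\right)\right) - 9 \cdot 1915 = \left(252 - 567\right) - 17235 = -315 - 17235 = -17550$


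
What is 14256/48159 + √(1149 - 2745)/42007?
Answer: 1584/5351 + 2*I*√399/42007 ≈ 0.29602 + 0.00095103*I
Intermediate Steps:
14256/48159 + √(1149 - 2745)/42007 = 14256*(1/48159) + √(-1596)*(1/42007) = 1584/5351 + (2*I*√399)*(1/42007) = 1584/5351 + 2*I*√399/42007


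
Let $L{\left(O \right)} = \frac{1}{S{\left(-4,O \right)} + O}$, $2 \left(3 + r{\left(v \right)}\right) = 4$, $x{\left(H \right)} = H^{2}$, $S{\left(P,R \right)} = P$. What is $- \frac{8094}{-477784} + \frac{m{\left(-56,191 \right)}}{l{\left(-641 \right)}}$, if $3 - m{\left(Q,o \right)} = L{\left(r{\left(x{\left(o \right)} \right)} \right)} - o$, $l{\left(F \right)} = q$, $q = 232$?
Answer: $\frac{59164663}{69278680} \approx 0.85401$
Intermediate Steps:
$l{\left(F \right)} = 232$
$r{\left(v \right)} = -1$ ($r{\left(v \right)} = -3 + \frac{1}{2} \cdot 4 = -3 + 2 = -1$)
$L{\left(O \right)} = \frac{1}{-4 + O}$
$m{\left(Q,o \right)} = \frac{16}{5} + o$ ($m{\left(Q,o \right)} = 3 - \left(\frac{1}{-4 - 1} - o\right) = 3 - \left(\frac{1}{-5} - o\right) = 3 - \left(- \frac{1}{5} - o\right) = 3 + \left(\frac{1}{5} + o\right) = \frac{16}{5} + o$)
$- \frac{8094}{-477784} + \frac{m{\left(-56,191 \right)}}{l{\left(-641 \right)}} = - \frac{8094}{-477784} + \frac{\frac{16}{5} + 191}{232} = \left(-8094\right) \left(- \frac{1}{477784}\right) + \frac{971}{5} \cdot \frac{1}{232} = \frac{4047}{238892} + \frac{971}{1160} = \frac{59164663}{69278680}$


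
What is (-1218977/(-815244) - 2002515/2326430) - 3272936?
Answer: -620747572152050567/189660809892 ≈ -3.2729e+6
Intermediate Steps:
(-1218977/(-815244) - 2002515/2326430) - 3272936 = (-1218977*(-1/815244) - 2002515*1/2326430) - 3272936 = (1218977/815244 - 400503/465286) - 3272936 = 120332632345/189660809892 - 3272936 = -620747572152050567/189660809892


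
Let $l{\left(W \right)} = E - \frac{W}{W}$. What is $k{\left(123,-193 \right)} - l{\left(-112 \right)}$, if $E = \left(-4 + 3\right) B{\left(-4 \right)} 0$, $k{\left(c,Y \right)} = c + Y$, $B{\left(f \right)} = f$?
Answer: $-69$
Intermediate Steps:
$k{\left(c,Y \right)} = Y + c$
$E = 0$ ($E = \left(-4 + 3\right) \left(\left(-4\right) 0\right) = \left(-1\right) 0 = 0$)
$l{\left(W \right)} = -1$ ($l{\left(W \right)} = 0 - \frac{W}{W} = 0 - 1 = -1$)
$k{\left(123,-193 \right)} - l{\left(-112 \right)} = \left(-193 + 123\right) - -1 = -70 + 1 = -69$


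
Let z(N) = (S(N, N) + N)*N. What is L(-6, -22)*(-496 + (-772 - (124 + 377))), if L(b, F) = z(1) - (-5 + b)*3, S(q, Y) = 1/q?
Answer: -61915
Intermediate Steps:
z(N) = N*(N + 1/N) (z(N) = (1/N + N)*N = (N + 1/N)*N = N*(N + 1/N))
L(b, F) = 17 - 3*b (L(b, F) = (1 + 1²) - (-5 + b)*3 = (1 + 1) - (-15 + 3*b) = 2 + (15 - 3*b) = 17 - 3*b)
L(-6, -22)*(-496 + (-772 - (124 + 377))) = (17 - 3*(-6))*(-496 + (-772 - (124 + 377))) = (17 + 18)*(-496 + (-772 - 1*501)) = 35*(-496 + (-772 - 501)) = 35*(-496 - 1273) = 35*(-1769) = -61915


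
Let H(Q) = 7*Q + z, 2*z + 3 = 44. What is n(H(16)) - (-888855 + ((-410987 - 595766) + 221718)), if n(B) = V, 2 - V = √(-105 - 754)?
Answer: 1673892 - I*√859 ≈ 1.6739e+6 - 29.309*I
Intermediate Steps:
z = 41/2 (z = -3/2 + (½)*44 = -3/2 + 22 = 41/2 ≈ 20.500)
H(Q) = 41/2 + 7*Q (H(Q) = 7*Q + 41/2 = 41/2 + 7*Q)
V = 2 - I*√859 (V = 2 - √(-105 - 754) = 2 - √(-859) = 2 - I*√859 ≈ 2.0 - 29.309*I)
n(B) = 2 - I*√859
n(H(16)) - (-888855 + ((-410987 - 595766) + 221718)) = (2 - I*√859) - (-888855 + ((-410987 - 595766) + 221718)) = (2 - I*√859) - (-888855 + (-1006753 + 221718)) = (2 - I*√859) - (-888855 - 785035) = (2 - I*√859) - 1*(-1673890) = (2 - I*√859) + 1673890 = 1673892 - I*√859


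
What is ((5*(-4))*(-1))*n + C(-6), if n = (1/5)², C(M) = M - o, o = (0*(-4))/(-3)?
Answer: -26/5 ≈ -5.2000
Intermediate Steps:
o = 0 (o = 0*(-⅓) = 0)
C(M) = M (C(M) = M - 1*0 = M + 0 = M)
n = 1/25 (n = (⅕)² = 1/25 ≈ 0.040000)
((5*(-4))*(-1))*n + C(-6) = ((5*(-4))*(-1))*(1/25) - 6 = -20*(-1)*(1/25) - 6 = 20*(1/25) - 6 = ⅘ - 6 = -26/5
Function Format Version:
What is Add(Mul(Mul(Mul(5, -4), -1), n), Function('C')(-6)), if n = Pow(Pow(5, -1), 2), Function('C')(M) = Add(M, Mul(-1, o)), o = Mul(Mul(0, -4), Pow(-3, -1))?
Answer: Rational(-26, 5) ≈ -5.2000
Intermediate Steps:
o = 0 (o = Mul(0, Rational(-1, 3)) = 0)
Function('C')(M) = M (Function('C')(M) = Add(M, Mul(-1, 0)) = Add(M, 0) = M)
n = Rational(1, 25) (n = Pow(Rational(1, 5), 2) = Rational(1, 25) ≈ 0.040000)
Add(Mul(Mul(Mul(5, -4), -1), n), Function('C')(-6)) = Add(Mul(Mul(Mul(5, -4), -1), Rational(1, 25)), -6) = Add(Mul(Mul(-20, -1), Rational(1, 25)), -6) = Add(Mul(20, Rational(1, 25)), -6) = Add(Rational(4, 5), -6) = Rational(-26, 5)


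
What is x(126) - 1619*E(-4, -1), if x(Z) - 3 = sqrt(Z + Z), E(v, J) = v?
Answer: 6479 + 6*sqrt(7) ≈ 6494.9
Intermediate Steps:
x(Z) = 3 + sqrt(2)*sqrt(Z) (x(Z) = 3 + sqrt(Z + Z) = 3 + sqrt(2*Z) = 3 + sqrt(2)*sqrt(Z))
x(126) - 1619*E(-4, -1) = (3 + sqrt(2)*sqrt(126)) - 1619*(-4) = (3 + sqrt(2)*(3*sqrt(14))) + 6476 = (3 + 6*sqrt(7)) + 6476 = 6479 + 6*sqrt(7)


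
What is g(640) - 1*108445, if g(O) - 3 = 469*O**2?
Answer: 191993958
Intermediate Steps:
g(O) = 3 + 469*O**2
g(640) - 1*108445 = (3 + 469*640**2) - 1*108445 = (3 + 469*409600) - 108445 = (3 + 192102400) - 108445 = 192102403 - 108445 = 191993958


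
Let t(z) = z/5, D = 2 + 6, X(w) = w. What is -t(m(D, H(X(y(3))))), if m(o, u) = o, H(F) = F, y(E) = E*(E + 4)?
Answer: -8/5 ≈ -1.6000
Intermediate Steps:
y(E) = E*(4 + E)
D = 8
t(z) = z/5 (t(z) = z*(⅕) = z/5)
-t(m(D, H(X(y(3))))) = -8/5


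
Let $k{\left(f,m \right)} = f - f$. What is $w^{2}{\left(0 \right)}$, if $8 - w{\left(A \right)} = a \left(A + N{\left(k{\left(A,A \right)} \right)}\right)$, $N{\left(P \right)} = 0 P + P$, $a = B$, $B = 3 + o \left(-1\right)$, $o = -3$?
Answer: $64$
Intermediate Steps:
$B = 6$ ($B = 3 - -3 = 3 + 3 = 6$)
$a = 6$
$k{\left(f,m \right)} = 0$
$N{\left(P \right)} = P$ ($N{\left(P \right)} = 0 + P = P$)
$w{\left(A \right)} = 8 - 6 A$ ($w{\left(A \right)} = 8 - 6 \left(A + 0\right) = 8 - 6 A$)
$w^{2}{\left(0 \right)} = \left(8 - 0\right)^{2} = \left(8 + 0\right)^{2} = 8^{2} = 64$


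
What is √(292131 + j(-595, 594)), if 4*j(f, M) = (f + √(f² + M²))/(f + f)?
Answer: √(1654747544450 - 1190*√706861)/2380 ≈ 540.49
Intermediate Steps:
j(f, M) = (f + √(M² + f²))/(8*f) (j(f, M) = ((f + √(f² + M²))/(f + f))/4 = ((f + √(M² + f²))/((2*f)))/4 = ((f + √(M² + f²))*(1/(2*f)))/4 = ((f + √(M² + f²))/(2*f))/4 = (f + √(M² + f²))/(8*f))
√(292131 + j(-595, 594)) = √(292131 + (⅛)*(-595 + √(594² + (-595)²))/(-595)) = √(292131 + (⅛)*(-1/595)*(-595 + √(352836 + 354025))) = √(292131 + (⅛)*(-1/595)*(-595 + √706861)) = √(292131 + (⅛ - √706861/4760)) = √(2337049/8 - √706861/4760)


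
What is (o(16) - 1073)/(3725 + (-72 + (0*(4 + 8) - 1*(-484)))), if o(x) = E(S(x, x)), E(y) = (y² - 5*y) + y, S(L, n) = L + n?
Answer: -59/1379 ≈ -0.042785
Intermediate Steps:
E(y) = y² - 4*y
o(x) = 2*x*(-4 + 2*x) (o(x) = (x + x)*(-4 + (x + x)) = (2*x)*(-4 + 2*x) = 2*x*(-4 + 2*x))
(o(16) - 1073)/(3725 + (-72 + (0*(4 + 8) - 1*(-484)))) = (4*16*(-2 + 16) - 1073)/(3725 + (-72 + (0*(4 + 8) - 1*(-484)))) = (4*16*14 - 1073)/(3725 + (-72 + (0*12 + 484))) = (896 - 1073)/(3725 + (-72 + (0 + 484))) = -177/(3725 + (-72 + 484)) = -177/(3725 + 412) = -177/4137 = -177*1/4137 = -59/1379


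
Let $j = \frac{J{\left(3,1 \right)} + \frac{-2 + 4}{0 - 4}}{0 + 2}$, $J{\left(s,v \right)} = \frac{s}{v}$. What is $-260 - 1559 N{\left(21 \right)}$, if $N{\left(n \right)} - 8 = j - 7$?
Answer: $- \frac{15071}{4} \approx -3767.8$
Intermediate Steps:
$j = \frac{5}{4}$ ($j = \frac{\frac{3}{1} + \frac{-2 + 4}{0 - 4}}{0 + 2} = \frac{3 \cdot 1 + \frac{2}{-4}}{2} = \left(3 + 2 \left(- \frac{1}{4}\right)\right) \frac{1}{2} = \left(3 - \frac{1}{2}\right) \frac{1}{2} = \frac{5}{2} \cdot \frac{1}{2} = \frac{5}{4} \approx 1.25$)
$N{\left(n \right)} = \frac{9}{4}$ ($N{\left(n \right)} = 8 + \left(\frac{5}{4} - 7\right) = 8 - \frac{23}{4} = \frac{9}{4}$)
$-260 - 1559 N{\left(21 \right)} = -260 - \frac{14031}{4} = - \frac{15071}{4}$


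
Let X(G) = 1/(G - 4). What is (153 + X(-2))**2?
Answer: 840889/36 ≈ 23358.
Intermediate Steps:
X(G) = 1/(-4 + G)
(153 + X(-2))**2 = (153 + 1/(-4 - 2))**2 = (153 + 1/(-6))**2 = (153 - 1/6)**2 = (917/6)**2 = 840889/36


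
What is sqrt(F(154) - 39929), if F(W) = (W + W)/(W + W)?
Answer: 2*I*sqrt(9982) ≈ 199.82*I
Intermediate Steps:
F(W) = 1 (F(W) = (2*W)/((2*W)) = (2*W)*(1/(2*W)) = 1)
sqrt(F(154) - 39929) = sqrt(1 - 39929) = sqrt(-39928) = 2*I*sqrt(9982)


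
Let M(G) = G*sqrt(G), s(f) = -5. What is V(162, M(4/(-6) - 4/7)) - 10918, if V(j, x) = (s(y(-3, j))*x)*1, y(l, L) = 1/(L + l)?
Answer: -10918 + 130*I*sqrt(546)/441 ≈ -10918.0 + 6.8881*I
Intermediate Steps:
M(G) = G**(3/2)
V(j, x) = -5*x (V(j, x) = -5*x*1 = -5*x)
V(162, M(4/(-6) - 4/7)) - 10918 = -5*(4/(-6) - 4/7)**(3/2) - 10918 = -5*(4*(-1/6) - 4*1/7)**(3/2) - 10918 = -5*(-2/3 - 4/7)**(3/2) - 10918 = -(-130)*I*sqrt(546)/441 - 10918 = 130*I*sqrt(546)/441 - 10918 = -10918 + 130*I*sqrt(546)/441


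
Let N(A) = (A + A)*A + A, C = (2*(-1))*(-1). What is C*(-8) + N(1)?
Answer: -13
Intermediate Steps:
C = 2 (C = -2*(-1) = 2)
N(A) = A + 2*A² (N(A) = (2*A)*A + A = 2*A² + A = A + 2*A²)
C*(-8) + N(1) = 2*(-8) + 1*(1 + 2*1) = -16 + 1*(1 + 2) = -16 + 1*3 = -16 + 3 = -13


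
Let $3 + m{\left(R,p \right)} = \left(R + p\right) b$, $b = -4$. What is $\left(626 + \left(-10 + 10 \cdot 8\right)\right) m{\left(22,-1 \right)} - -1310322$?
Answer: $1249770$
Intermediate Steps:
$m{\left(R,p \right)} = -3 - 4 R - 4 p$ ($m{\left(R,p \right)} = -3 + \left(R + p\right) \left(-4\right) = -3 - \left(4 R + 4 p\right) = -3 - 4 R - 4 p$)
$\left(626 + \left(-10 + 10 \cdot 8\right)\right) m{\left(22,-1 \right)} - -1310322 = \left(626 + \left(-10 + 10 \cdot 8\right)\right) \left(-3 - 88 - -4\right) - -1310322 = \left(626 + \left(-10 + 80\right)\right) \left(-3 - 88 + 4\right) + 1310322 = \left(626 + 70\right) \left(-87\right) + 1310322 = 696 \left(-87\right) + 1310322 = -60552 + 1310322 = 1249770$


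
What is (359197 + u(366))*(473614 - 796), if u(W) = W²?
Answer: 233171615154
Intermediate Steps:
(359197 + u(366))*(473614 - 796) = (359197 + 366²)*(473614 - 796) = (359197 + 133956)*472818 = 493153*472818 = 233171615154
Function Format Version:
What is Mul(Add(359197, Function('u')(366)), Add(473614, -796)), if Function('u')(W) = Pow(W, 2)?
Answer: 233171615154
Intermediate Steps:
Mul(Add(359197, Function('u')(366)), Add(473614, -796)) = Mul(Add(359197, Pow(366, 2)), Add(473614, -796)) = Mul(Add(359197, 133956), 472818) = Mul(493153, 472818) = 233171615154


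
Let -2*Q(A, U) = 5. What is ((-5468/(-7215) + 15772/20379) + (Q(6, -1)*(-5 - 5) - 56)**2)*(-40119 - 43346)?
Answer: -787494319541947/9802299 ≈ -8.0338e+7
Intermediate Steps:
Q(A, U) = -5/2 (Q(A, U) = -1/2*5 = -5/2)
((-5468/(-7215) + 15772/20379) + (Q(6, -1)*(-5 - 5) - 56)**2)*(-40119 - 43346) = ((-5468/(-7215) + 15772/20379) + (-5*(-5 - 5)/2 - 56)**2)*(-40119 - 43346) = ((-5468*(-1/7215) + 15772*(1/20379)) + (-5/2*(-10) - 56)**2)*(-83465) = ((5468/7215 + 15772/20379) + (25 - 56)**2)*(-83465) = (75075784/49011495 + (-31)**2)*(-83465) = (75075784/49011495 + 961)*(-83465) = (47175122479/49011495)*(-83465) = -787494319541947/9802299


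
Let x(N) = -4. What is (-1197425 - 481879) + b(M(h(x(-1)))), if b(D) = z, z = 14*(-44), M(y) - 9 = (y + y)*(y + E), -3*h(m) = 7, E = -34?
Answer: -1679920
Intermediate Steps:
h(m) = -7/3 (h(m) = -1/3*7 = -7/3)
M(y) = 9 + 2*y*(-34 + y) (M(y) = 9 + (y + y)*(y - 34) = 9 + (2*y)*(-34 + y) = 9 + 2*y*(-34 + y))
z = -616
b(D) = -616
(-1197425 - 481879) + b(M(h(x(-1)))) = (-1197425 - 481879) - 616 = -1679304 - 616 = -1679920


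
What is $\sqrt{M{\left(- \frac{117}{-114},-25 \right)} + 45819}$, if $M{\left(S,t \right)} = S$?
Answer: $\frac{\sqrt{66164118}}{38} \approx 214.06$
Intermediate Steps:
$\sqrt{M{\left(- \frac{117}{-114},-25 \right)} + 45819} = \sqrt{- \frac{117}{-114} + 45819} = \sqrt{\left(-117\right) \left(- \frac{1}{114}\right) + 45819} = \sqrt{\frac{39}{38} + 45819} = \sqrt{\frac{1741161}{38}} = \frac{\sqrt{66164118}}{38}$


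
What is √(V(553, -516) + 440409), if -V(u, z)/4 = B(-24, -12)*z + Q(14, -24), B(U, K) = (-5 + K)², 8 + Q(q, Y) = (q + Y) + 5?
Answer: √1036957 ≈ 1018.3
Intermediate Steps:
Q(q, Y) = -3 + Y + q (Q(q, Y) = -8 + ((q + Y) + 5) = -8 + ((Y + q) + 5) = -8 + (5 + Y + q) = -3 + Y + q)
V(u, z) = 52 - 1156*z (V(u, z) = -4*((-5 - 12)²*z + (-3 - 24 + 14)) = -4*((-17)²*z - 13) = -4*(289*z - 13) = -4*(-13 + 289*z) = 52 - 1156*z)
√(V(553, -516) + 440409) = √((52 - 1156*(-516)) + 440409) = √((52 + 596496) + 440409) = √(596548 + 440409) = √1036957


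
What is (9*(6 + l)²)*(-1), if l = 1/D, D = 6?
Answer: -1369/4 ≈ -342.25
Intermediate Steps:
l = ⅙ (l = 1/6 = ⅙ ≈ 0.16667)
(9*(6 + l)²)*(-1) = (9*(6 + ⅙)²)*(-1) = (9*(37/6)²)*(-1) = (9*(1369/36))*(-1) = (1369/4)*(-1) = -1369/4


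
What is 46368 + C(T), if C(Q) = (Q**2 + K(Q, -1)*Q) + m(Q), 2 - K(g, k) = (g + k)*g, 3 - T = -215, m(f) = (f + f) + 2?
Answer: -10217942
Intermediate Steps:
m(f) = 2 + 2*f (m(f) = 2*f + 2 = 2 + 2*f)
T = 218 (T = 3 - 1*(-215) = 3 + 215 = 218)
K(g, k) = 2 - g*(g + k) (K(g, k) = 2 - (g + k)*g = 2 - g*(g + k))
C(Q) = 2 + Q**2 + 2*Q + Q*(2 + Q - Q**2) (C(Q) = (Q**2 + (2 - Q**2 - 1*Q*(-1))*Q) + (2 + 2*Q) = (Q**2 + (2 - Q**2 + Q)*Q) + (2 + 2*Q) = (Q**2 + (2 + Q - Q**2)*Q) + (2 + 2*Q) = (Q**2 + Q*(2 + Q - Q**2)) + (2 + 2*Q) = 2 + Q**2 + 2*Q + Q*(2 + Q - Q**2))
46368 + C(T) = 46368 + (2 - 1*218**3 + 2*218**2 + 4*218) = 46368 + (2 - 1*10360232 + 2*47524 + 872) = 46368 + (2 - 10360232 + 95048 + 872) = 46368 - 10264310 = -10217942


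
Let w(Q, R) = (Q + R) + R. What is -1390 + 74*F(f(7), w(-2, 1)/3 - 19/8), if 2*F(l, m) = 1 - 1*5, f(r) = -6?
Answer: -1538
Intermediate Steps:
w(Q, R) = Q + 2*R
F(l, m) = -2 (F(l, m) = (1 - 1*5)/2 = (1 - 5)/2 = (1/2)*(-4) = -2)
-1390 + 74*F(f(7), w(-2, 1)/3 - 19/8) = -1390 + 74*(-2) = -1390 - 148 = -1538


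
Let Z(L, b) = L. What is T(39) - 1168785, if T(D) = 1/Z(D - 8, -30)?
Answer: -36232334/31 ≈ -1.1688e+6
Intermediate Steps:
T(D) = 1/(-8 + D) (T(D) = 1/(D - 8) = 1/(-8 + D))
T(39) - 1168785 = 1/(-8 + 39) - 1168785 = 1/31 - 1168785 = -36232334/31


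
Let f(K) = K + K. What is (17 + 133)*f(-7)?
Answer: -2100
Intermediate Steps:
f(K) = 2*K
(17 + 133)*f(-7) = (17 + 133)*(2*(-7)) = 150*(-14) = -2100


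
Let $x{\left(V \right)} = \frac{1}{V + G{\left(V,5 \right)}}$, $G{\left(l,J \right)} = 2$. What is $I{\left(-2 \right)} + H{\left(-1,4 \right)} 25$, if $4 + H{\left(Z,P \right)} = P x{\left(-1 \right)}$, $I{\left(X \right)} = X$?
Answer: $-2$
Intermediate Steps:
$x{\left(V \right)} = \frac{1}{2 + V}$ ($x{\left(V \right)} = \frac{1}{V + 2} = \frac{1}{2 + V}$)
$H{\left(Z,P \right)} = -4 + P$ ($H{\left(Z,P \right)} = -4 + \frac{P}{2 - 1} = -4 + \frac{P}{1} = -4 + P 1 = -4 + P$)
$I{\left(-2 \right)} + H{\left(-1,4 \right)} 25 = -2 + \left(-4 + 4\right) 25 = -2 + 0 \cdot 25 = -2 + 0 = -2$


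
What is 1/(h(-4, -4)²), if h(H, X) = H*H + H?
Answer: 1/144 ≈ 0.0069444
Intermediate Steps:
h(H, X) = H + H² (h(H, X) = H² + H = H + H²)
1/(h(-4, -4)²) = 1/((-4*(1 - 4))²) = 1/((-4*(-3))²) = 1/(12²) = 1/144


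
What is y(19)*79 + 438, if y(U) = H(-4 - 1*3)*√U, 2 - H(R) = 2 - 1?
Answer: 438 + 79*√19 ≈ 782.35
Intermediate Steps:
H(R) = 1 (H(R) = 2 - (2 - 1) = 2 - 1*1 = 2 - 1 = 1)
y(U) = √U (y(U) = 1*√U = √U)
y(19)*79 + 438 = √19*79 + 438 = 79*√19 + 438 = 438 + 79*√19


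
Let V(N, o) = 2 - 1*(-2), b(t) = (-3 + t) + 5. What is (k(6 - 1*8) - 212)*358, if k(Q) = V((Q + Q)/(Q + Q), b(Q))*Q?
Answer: -78760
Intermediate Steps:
b(t) = 2 + t
V(N, o) = 4 (V(N, o) = 2 + 2 = 4)
k(Q) = 4*Q
(k(6 - 1*8) - 212)*358 = (4*(6 - 1*8) - 212)*358 = (4*(6 - 8) - 212)*358 = (4*(-2) - 212)*358 = (-8 - 212)*358 = -220*358 = -78760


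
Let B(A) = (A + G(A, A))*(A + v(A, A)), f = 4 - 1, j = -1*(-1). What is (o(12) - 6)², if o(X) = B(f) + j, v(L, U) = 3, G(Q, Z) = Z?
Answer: 961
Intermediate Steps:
j = 1
f = 3
B(A) = 2*A*(3 + A) (B(A) = (A + A)*(A + 3) = (2*A)*(3 + A) = 2*A*(3 + A))
o(X) = 37 (o(X) = 2*3*(3 + 3) + 1 = 2*3*6 + 1 = 36 + 1 = 37)
(o(12) - 6)² = (37 - 6)² = 31² = 961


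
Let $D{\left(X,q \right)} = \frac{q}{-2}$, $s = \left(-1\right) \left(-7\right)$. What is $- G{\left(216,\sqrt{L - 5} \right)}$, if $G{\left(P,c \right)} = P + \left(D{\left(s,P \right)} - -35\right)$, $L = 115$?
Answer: $-143$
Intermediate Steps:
$s = 7$
$D{\left(X,q \right)} = - \frac{q}{2}$ ($D{\left(X,q \right)} = q \left(- \frac{1}{2}\right) = - \frac{q}{2}$)
$G{\left(P,c \right)} = 35 + \frac{P}{2}$ ($G{\left(P,c \right)} = P - \left(-35 + \frac{P}{2}\right) = 35 + \frac{P}{2}$)
$- G{\left(216,\sqrt{L - 5} \right)} = - (35 + \frac{1}{2} \cdot 216) = - (35 + 108) = \left(-1\right) 143 = -143$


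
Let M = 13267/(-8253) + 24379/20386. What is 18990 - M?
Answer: 3195054306595/168245658 ≈ 18990.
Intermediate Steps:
M = -69261175/168245658 (M = 13267*(-1/8253) + 24379*(1/20386) = -13267/8253 + 24379/20386 = -69261175/168245658 ≈ -0.41167)
18990 - M = 18990 - 1*(-69261175/168245658) = 18990 + 69261175/168245658 = 3195054306595/168245658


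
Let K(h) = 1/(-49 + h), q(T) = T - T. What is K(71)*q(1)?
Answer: 0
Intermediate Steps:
q(T) = 0
K(71)*q(1) = 0/(-49 + 71) = 0/22 = (1/22)*0 = 0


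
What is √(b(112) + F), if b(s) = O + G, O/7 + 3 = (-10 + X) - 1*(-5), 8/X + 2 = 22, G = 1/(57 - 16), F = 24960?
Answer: √1046709295/205 ≈ 157.82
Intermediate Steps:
G = 1/41 ≈ 0.024390
X = ⅖ (X = 8/(-2 + 22) = 8/20 = 8*(1/20) = ⅖ ≈ 0.40000)
O = -266/5 (O = -21 + 7*((-10 + ⅖) - 1*(-5)) = -21 + 7*(-48/5 + 5) = -21 + 7*(-23/5) = -21 - 161/5 = -266/5 ≈ -53.200)
b(s) = -10901/205 (b(s) = -266/5 + 1/41 = -10901/205)
√(b(112) + F) = √(-10901/205 + 24960) = √(5105899/205) = √1046709295/205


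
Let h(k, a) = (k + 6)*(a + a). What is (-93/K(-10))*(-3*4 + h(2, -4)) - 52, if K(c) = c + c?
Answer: -2027/5 ≈ -405.40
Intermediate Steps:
h(k, a) = 2*a*(6 + k) (h(k, a) = (6 + k)*(2*a) = 2*a*(6 + k))
K(c) = 2*c
(-93/K(-10))*(-3*4 + h(2, -4)) - 52 = (-93/(2*(-10)))*(-3*4 + 2*(-4)*(6 + 2)) - 52 = (-93/(-20))*(-12 + 2*(-4)*8) - 52 = (-93*(-1/20))*(-12 - 64) - 52 = (93/20)*(-76) - 52 = -1767/5 - 52 = -2027/5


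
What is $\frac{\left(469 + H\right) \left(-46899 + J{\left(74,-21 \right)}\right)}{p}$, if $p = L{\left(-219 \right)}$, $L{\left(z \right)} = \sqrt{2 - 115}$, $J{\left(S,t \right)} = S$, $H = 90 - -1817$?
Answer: $\frac{111256200 i \sqrt{113}}{113} \approx 1.0466 \cdot 10^{7} i$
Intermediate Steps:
$H = 1907$ ($H = 90 + 1817 = 1907$)
$L{\left(z \right)} = i \sqrt{113}$ ($L{\left(z \right)} = \sqrt{-113} = i \sqrt{113}$)
$p = i \sqrt{113} \approx 10.63 i$
$\frac{\left(469 + H\right) \left(-46899 + J{\left(74,-21 \right)}\right)}{p} = \frac{\left(469 + 1907\right) \left(-46899 + 74\right)}{i \sqrt{113}} = 2376 \left(-46825\right) \left(- \frac{i \sqrt{113}}{113}\right) = - 111256200 \left(- \frac{i \sqrt{113}}{113}\right) = \frac{111256200 i \sqrt{113}}{113}$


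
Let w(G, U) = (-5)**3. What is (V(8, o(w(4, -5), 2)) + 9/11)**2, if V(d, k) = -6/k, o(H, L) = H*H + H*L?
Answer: 2125486609/3178140625 ≈ 0.66878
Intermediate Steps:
w(G, U) = -125
o(H, L) = H**2 + H*L
(V(8, o(w(4, -5), 2)) + 9/11)**2 = (-6*(-1/(125*(-125 + 2))) + 9/11)**2 = (-6/((-125*(-123))) + 9*(1/11))**2 = (-6/15375 + 9/11)**2 = (-6*1/15375 + 9/11)**2 = (-2/5125 + 9/11)**2 = (46103/56375)**2 = 2125486609/3178140625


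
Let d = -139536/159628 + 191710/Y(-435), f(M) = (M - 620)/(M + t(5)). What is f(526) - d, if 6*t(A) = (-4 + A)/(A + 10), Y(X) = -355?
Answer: 10361488286294/19162263911 ≈ 540.72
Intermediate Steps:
t(A) = (-4 + A)/(6*(10 + A)) (t(A) = ((-4 + A)/(A + 10))/6 = ((-4 + A)/(10 + A))/6 = (-4 + A)/(6*(10 + A)))
f(M) = (-620 + M)/(1/90 + M) (f(M) = (M - 620)/(M + (-4 + 5)/(6*(10 + 5))) = (-620 + M)/(M + (⅙)*1/15) = (-620 + M)/(M + (⅙)*(1/15)*1) = (-620 + M)/(M + 1/90) = (-620 + M)/(1/90 + M))
d = -1532590958/2833397 (d = -139536/159628 + 191710/(-355) = -139536*1/159628 + 191710*(-1/355) = -34884/39907 - 38342/71 = -1532590958/2833397 ≈ -540.90)
f(526) - d = 90*(-620 + 526)/(1 + 90*526) - 1*(-1532590958/2833397) = 90*(-94)/(1 + 47340) + 1532590958/2833397 = 90*(-94)/47341 + 1532590958/2833397 = 90*(1/47341)*(-94) + 1532590958/2833397 = -8460/47341 + 1532590958/2833397 = 10361488286294/19162263911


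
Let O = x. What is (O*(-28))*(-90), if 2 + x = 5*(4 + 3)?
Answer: 83160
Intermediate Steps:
x = 33 (x = -2 + 5*(4 + 3) = -2 + 5*7 = -2 + 35 = 33)
O = 33
(O*(-28))*(-90) = (33*(-28))*(-90) = -924*(-90) = 83160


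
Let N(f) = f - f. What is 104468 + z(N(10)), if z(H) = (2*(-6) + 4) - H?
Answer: 104460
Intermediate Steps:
N(f) = 0
z(H) = -8 - H (z(H) = (-12 + 4) - H = -8 - H)
104468 + z(N(10)) = 104468 + (-8 - 1*0) = 104468 + (-8 + 0) = 104468 - 8 = 104460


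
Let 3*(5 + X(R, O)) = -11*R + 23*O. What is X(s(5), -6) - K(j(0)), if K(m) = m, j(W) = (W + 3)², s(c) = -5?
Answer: -125/3 ≈ -41.667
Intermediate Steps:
j(W) = (3 + W)²
X(R, O) = -5 - 11*R/3 + 23*O/3 (X(R, O) = -5 + (-11*R + 23*O)/3 = -5 + (-11*R/3 + 23*O/3) = -5 - 11*R/3 + 23*O/3)
X(s(5), -6) - K(j(0)) = (-5 - 11/3*(-5) + (23/3)*(-6)) - (3 + 0)² = (-5 + 55/3 - 46) - 1*3² = -98/3 - 1*9 = -98/3 - 9 = -125/3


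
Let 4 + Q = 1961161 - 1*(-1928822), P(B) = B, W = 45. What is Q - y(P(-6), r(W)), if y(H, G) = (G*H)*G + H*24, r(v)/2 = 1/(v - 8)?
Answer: 5325578411/1369 ≈ 3.8901e+6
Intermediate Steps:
r(v) = 2/(-8 + v) (r(v) = 2/(v - 8) = 2/(-8 + v))
y(H, G) = 24*H + H*G**2 (y(H, G) = H*G**2 + 24*H = 24*H + H*G**2)
Q = 3889979 (Q = -4 + (1961161 - 1*(-1928822)) = -4 + (1961161 + 1928822) = -4 + 3889983 = 3889979)
Q - y(P(-6), r(W)) = 3889979 - (-6)*(24 + (2/(-8 + 45))**2) = 3889979 - (-6)*(24 + (2/37)**2) = 3889979 - (-6)*(24 + 4/1369) = 3889979 - (-6)*32860/1369 = 3889979 - 1*(-197160/1369) = 3889979 + 197160/1369 = 5325578411/1369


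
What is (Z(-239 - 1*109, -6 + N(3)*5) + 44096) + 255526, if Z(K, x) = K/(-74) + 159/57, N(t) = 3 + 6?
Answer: 210639533/703 ≈ 2.9963e+5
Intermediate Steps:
N(t) = 9
Z(K, x) = 53/19 - K/74 (Z(K, x) = K*(-1/74) + 159*(1/57) = -K/74 + 53/19 = 53/19 - K/74)
(Z(-239 - 1*109, -6 + N(3)*5) + 44096) + 255526 = ((53/19 - (-239 - 1*109)/74) + 44096) + 255526 = ((53/19 - (-239 - 109)/74) + 44096) + 255526 = ((53/19 - 1/74*(-348)) + 44096) + 255526 = ((53/19 + 174/37) + 44096) + 255526 = (5267/703 + 44096) + 255526 = 31004755/703 + 255526 = 210639533/703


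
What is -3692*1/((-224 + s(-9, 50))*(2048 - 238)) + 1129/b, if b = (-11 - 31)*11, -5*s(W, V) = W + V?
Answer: -78798779/32361714 ≈ -2.4349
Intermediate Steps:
s(W, V) = -V/5 - W/5 (s(W, V) = -(W + V)/5 = -(V + W)/5 = -V/5 - W/5)
b = -462 (b = -42*11 = -462)
-3692*1/((-224 + s(-9, 50))*(2048 - 238)) + 1129/b = -3692*1/((-224 + (-⅕*50 - ⅕*(-9)))*(2048 - 238)) + 1129/(-462) = -3692*1/(1810*(-224 + (-10 + 9/5))) + 1129*(-1/462) = -3692*1/(1810*(-224 - 41/5)) - 1129/462 = -3692/((-1161/5*1810)) - 1129/462 = -3692/(-420282) - 1129/462 = -3692*(-1/420282) - 1129/462 = 1846/210141 - 1129/462 = -78798779/32361714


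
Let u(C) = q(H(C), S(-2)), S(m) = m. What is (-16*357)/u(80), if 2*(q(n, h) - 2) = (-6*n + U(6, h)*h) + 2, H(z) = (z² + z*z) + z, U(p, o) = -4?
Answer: 816/5519 ≈ 0.14785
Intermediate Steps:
H(z) = z + 2*z² (H(z) = (z² + z²) + z = 2*z² + z = z + 2*z²)
q(n, h) = 3 - 3*n - 2*h (q(n, h) = 2 + ((-6*n - 4*h) + 2)/2 = 2 + (2 - 6*n - 4*h)/2 = 2 + (1 - 3*n - 2*h) = 3 - 3*n - 2*h)
u(C) = 7 - 3*C*(1 + 2*C) (u(C) = 3 - 3*C*(1 + 2*C) - 2*(-2) = 3 - 3*C*(1 + 2*C) + 4 = 7 - 3*C*(1 + 2*C))
(-16*357)/u(80) = (-16*357)/(7 - 3*80*(1 + 2*80)) = -5712/(7 - 3*80*(1 + 160)) = -5712/(7 - 3*80*161) = -5712/(7 - 38640) = -5712/(-38633) = -5712*(-1/38633) = 816/5519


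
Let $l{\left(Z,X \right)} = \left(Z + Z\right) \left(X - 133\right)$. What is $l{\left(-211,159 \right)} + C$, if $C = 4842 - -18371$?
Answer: $12241$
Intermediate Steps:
$C = 23213$ ($C = 4842 + 18371 = 23213$)
$l{\left(Z,X \right)} = 2 Z \left(-133 + X\right)$
$l{\left(-211,159 \right)} + C = 2 \left(-211\right) \left(-133 + 159\right) + 23213 = 2 \left(-211\right) 26 + 23213 = -10972 + 23213 = 12241$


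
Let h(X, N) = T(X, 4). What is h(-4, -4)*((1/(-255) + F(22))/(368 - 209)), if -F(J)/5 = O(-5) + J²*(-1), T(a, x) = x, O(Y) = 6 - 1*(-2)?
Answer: 2427596/40545 ≈ 59.874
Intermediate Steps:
O(Y) = 8 (O(Y) = 6 + 2 = 8)
h(X, N) = 4
F(J) = -40 + 5*J² (F(J) = -5*(8 + J²*(-1)) = -5*(8 - J²) = -40 + 5*J²)
h(-4, -4)*((1/(-255) + F(22))/(368 - 209)) = 4*((1/(-255) + (-40 + 5*22²))/(368 - 209)) = 4*((-1/255 + (-40 + 5*484))/159) = 4*((-1/255 + (-40 + 2420))*(1/159)) = 4*((-1/255 + 2380)*(1/159)) = 4*((606899/255)*(1/159)) = 4*(606899/40545) = 2427596/40545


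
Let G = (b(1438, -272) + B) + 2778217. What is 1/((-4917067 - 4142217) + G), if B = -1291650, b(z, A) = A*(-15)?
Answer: -1/7568637 ≈ -1.3212e-7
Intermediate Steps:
b(z, A) = -15*A
G = 1490647 (G = (-15*(-272) - 1291650) + 2778217 = (4080 - 1291650) + 2778217 = -1287570 + 2778217 = 1490647)
1/((-4917067 - 4142217) + G) = 1/((-4917067 - 4142217) + 1490647) = 1/(-9059284 + 1490647) = 1/(-7568637) = -1/7568637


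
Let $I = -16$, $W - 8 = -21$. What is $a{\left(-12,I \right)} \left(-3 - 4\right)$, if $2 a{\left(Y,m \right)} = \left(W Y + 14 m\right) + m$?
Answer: $294$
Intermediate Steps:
$W = -13$ ($W = 8 - 21 = -13$)
$a{\left(Y,m \right)} = - \frac{13 Y}{2} + \frac{15 m}{2}$ ($a{\left(Y,m \right)} = \frac{\left(- 13 Y + 14 m\right) + m}{2} = \frac{- 13 Y + 15 m}{2} = - \frac{13 Y}{2} + \frac{15 m}{2}$)
$a{\left(-12,I \right)} \left(-3 - 4\right) = \left(\left(- \frac{13}{2}\right) \left(-12\right) + \frac{15}{2} \left(-16\right)\right) \left(-3 - 4\right) = \left(78 - 120\right) \left(-3 - 4\right) = \left(-42\right) \left(-7\right) = 294$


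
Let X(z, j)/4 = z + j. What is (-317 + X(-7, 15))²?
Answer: 81225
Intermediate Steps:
X(z, j) = 4*j + 4*z (X(z, j) = 4*(z + j) = 4*(j + z) = 4*j + 4*z)
(-317 + X(-7, 15))² = (-317 + (4*15 + 4*(-7)))² = (-317 + (60 - 28))² = (-317 + 32)² = (-285)² = 81225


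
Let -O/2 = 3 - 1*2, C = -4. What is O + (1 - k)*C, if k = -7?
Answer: -34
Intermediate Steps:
O = -2 (O = -2*(3 - 1*2) = -2*(3 - 2) = -2*1 = -2)
O + (1 - k)*C = -2 + (1 - 1*(-7))*(-4) = -2 + (1 + 7)*(-4) = -2 + 8*(-4) = -2 - 32 = -34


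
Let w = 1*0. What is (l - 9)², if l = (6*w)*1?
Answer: 81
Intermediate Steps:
w = 0
l = 0 (l = (6*0)*1 = 0*1 = 0)
(l - 9)² = (0 - 9)² = (-9)² = 81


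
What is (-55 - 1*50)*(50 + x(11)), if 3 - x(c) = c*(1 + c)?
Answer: 8295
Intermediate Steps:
x(c) = 3 - c*(1 + c)
(-55 - 1*50)*(50 + x(11)) = (-55 - 1*50)*(50 + (3 - 1*11 - 1*11**2)) = (-55 - 50)*(50 + (3 - 11 - 1*121)) = -105*(50 + (3 - 11 - 121)) = -105*(50 - 129) = -105*(-79) = 8295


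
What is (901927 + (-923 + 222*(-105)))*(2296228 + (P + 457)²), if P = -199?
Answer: 2073808361648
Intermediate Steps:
(901927 + (-923 + 222*(-105)))*(2296228 + (P + 457)²) = (901927 + (-923 + 222*(-105)))*(2296228 + (-199 + 457)²) = (901927 + (-923 - 23310))*(2296228 + 258²) = (901927 - 24233)*(2296228 + 66564) = 877694*2362792 = 2073808361648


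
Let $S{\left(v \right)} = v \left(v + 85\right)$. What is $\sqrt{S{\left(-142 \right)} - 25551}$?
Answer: $23 i \sqrt{33} \approx 132.13 i$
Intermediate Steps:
$S{\left(v \right)} = v \left(85 + v\right)$
$\sqrt{S{\left(-142 \right)} - 25551} = \sqrt{- 142 \left(85 - 142\right) - 25551} = \sqrt{\left(-142\right) \left(-57\right) - 25551} = \sqrt{8094 - 25551} = \sqrt{-17457} = 23 i \sqrt{33}$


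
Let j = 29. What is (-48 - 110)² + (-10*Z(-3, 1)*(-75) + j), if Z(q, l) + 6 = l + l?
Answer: 21993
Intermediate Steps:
Z(q, l) = -6 + 2*l (Z(q, l) = -6 + (l + l) = -6 + 2*l)
(-48 - 110)² + (-10*Z(-3, 1)*(-75) + j) = (-48 - 110)² + (-10*(-6 + 2*1)*(-75) + 29) = (-158)² + (-10*(-6 + 2)*(-75) + 29) = 24964 + (-10*(-4)*(-75) + 29) = 24964 + (40*(-75) + 29) = 24964 + (-3000 + 29) = 24964 - 2971 = 21993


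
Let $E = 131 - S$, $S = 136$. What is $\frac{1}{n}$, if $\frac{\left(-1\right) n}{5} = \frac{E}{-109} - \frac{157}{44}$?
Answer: $\frac{4796}{84465} \approx 0.056781$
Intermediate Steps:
$E = -5$ ($E = 131 - 136 = -5$)
$n = \frac{84465}{4796}$ ($n = - 5 \left(- \frac{5}{-109} - \frac{157}{44}\right) = - 5 \left(\left(-5\right) \left(- \frac{1}{109}\right) - \frac{157}{44}\right) = - 5 \left(\frac{5}{109} - \frac{157}{44}\right) = \left(-5\right) \left(- \frac{16893}{4796}\right) = \frac{84465}{4796} \approx 17.612$)
$\frac{1}{n} = \frac{1}{\frac{84465}{4796}} = \frac{4796}{84465}$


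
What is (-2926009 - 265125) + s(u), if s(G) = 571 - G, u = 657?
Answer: -3191220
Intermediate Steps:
(-2926009 - 265125) + s(u) = (-2926009 - 265125) + (571 - 1*657) = -3191134 + (571 - 657) = -3191134 - 86 = -3191220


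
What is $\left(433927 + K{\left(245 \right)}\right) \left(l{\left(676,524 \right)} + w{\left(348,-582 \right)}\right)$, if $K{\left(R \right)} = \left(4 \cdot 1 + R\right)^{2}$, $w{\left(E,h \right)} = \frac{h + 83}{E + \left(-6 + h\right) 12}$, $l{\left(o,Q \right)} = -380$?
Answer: $- \frac{315973210262}{1677} \approx -1.8842 \cdot 10^{8}$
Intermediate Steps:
$w{\left(E,h \right)} = \frac{83 + h}{-72 + E + 12 h}$ ($w{\left(E,h \right)} = \frac{83 + h}{E + \left(-72 + 12 h\right)} = \frac{83 + h}{-72 + E + 12 h}$)
$K{\left(R \right)} = \left(4 + R\right)^{2}$
$\left(433927 + K{\left(245 \right)}\right) \left(l{\left(676,524 \right)} + w{\left(348,-582 \right)}\right) = \left(433927 + \left(4 + 245\right)^{2}\right) \left(-380 + \frac{83 - 582}{-72 + 348 + 12 \left(-582\right)}\right) = \left(433927 + 249^{2}\right) \left(-380 + \frac{1}{-72 + 348 - 6984} \left(-499\right)\right) = \left(433927 + 62001\right) \left(-380 + \frac{1}{-6708} \left(-499\right)\right) = 495928 \left(-380 - - \frac{499}{6708}\right) = 495928 \left(-380 + \frac{499}{6708}\right) = 495928 \left(- \frac{2548541}{6708}\right) = - \frac{315973210262}{1677}$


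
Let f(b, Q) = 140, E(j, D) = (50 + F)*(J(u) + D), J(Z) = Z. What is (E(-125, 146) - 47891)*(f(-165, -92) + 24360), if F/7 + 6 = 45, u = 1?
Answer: -10045000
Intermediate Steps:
F = 273 (F = -42 + 7*45 = -42 + 315 = 273)
E(j, D) = 323 + 323*D (E(j, D) = (50 + 273)*(1 + D) = 323*(1 + D) = 323 + 323*D)
(E(-125, 146) - 47891)*(f(-165, -92) + 24360) = ((323 + 323*146) - 47891)*(140 + 24360) = ((323 + 47158) - 47891)*24500 = (47481 - 47891)*24500 = -410*24500 = -10045000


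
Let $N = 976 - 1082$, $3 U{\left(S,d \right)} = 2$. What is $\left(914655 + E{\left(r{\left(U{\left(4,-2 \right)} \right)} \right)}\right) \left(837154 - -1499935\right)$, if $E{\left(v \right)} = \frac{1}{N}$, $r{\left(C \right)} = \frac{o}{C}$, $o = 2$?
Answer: $\frac{226588792428181}{106} \approx 2.1376 \cdot 10^{12}$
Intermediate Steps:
$U{\left(S,d \right)} = \frac{2}{3}$ ($U{\left(S,d \right)} = \frac{1}{3} \cdot 2 = \frac{2}{3}$)
$r{\left(C \right)} = \frac{2}{C}$
$N = -106$
$E{\left(v \right)} = - \frac{1}{106}$ ($E{\left(v \right)} = \frac{1}{-106} = - \frac{1}{106}$)
$\left(914655 + E{\left(r{\left(U{\left(4,-2 \right)} \right)} \right)}\right) \left(837154 - -1499935\right) = \left(914655 - \frac{1}{106}\right) \left(837154 - -1499935\right) = \frac{96953429 \left(837154 + \left(-506273 + 2006208\right)\right)}{106} = \frac{96953429 \left(837154 + 1499935\right)}{106} = \frac{96953429}{106} \cdot 2337089 = \frac{226588792428181}{106}$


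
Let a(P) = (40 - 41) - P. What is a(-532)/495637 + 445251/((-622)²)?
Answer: 220888305291/191754025108 ≈ 1.1519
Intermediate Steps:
a(P) = -1 - P
a(-532)/495637 + 445251/((-622)²) = (-1 - 1*(-532))/495637 + 445251/((-622)²) = (-1 + 532)*(1/495637) + 445251/386884 = 531*(1/495637) + 445251*(1/386884) = 531/495637 + 445251/386884 = 220888305291/191754025108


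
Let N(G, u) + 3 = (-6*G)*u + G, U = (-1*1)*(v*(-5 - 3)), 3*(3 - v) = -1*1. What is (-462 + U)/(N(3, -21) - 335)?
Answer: -1306/129 ≈ -10.124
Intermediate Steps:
v = 10/3 (v = 3 - (-1)/3 = 3 - ⅓*(-1) = 3 + ⅓ = 10/3 ≈ 3.3333)
U = 80/3 (U = (-1*1)*(10*(-5 - 3)/3) = -10*(-8)/3 = -1*(-80/3) = 80/3 ≈ 26.667)
N(G, u) = -3 + G - 6*G*u (N(G, u) = -3 + ((-6*G)*u + G) = -3 + (-6*G*u + G) = -3 + (G - 6*G*u) = -3 + G - 6*G*u)
(-462 + U)/(N(3, -21) - 335) = (-462 + 80/3)/((-3 + 3 - 6*3*(-21)) - 335) = -1306/(3*((-3 + 3 + 378) - 335)) = -1306/(3*(378 - 335)) = -1306/3/43 = -1306/3*1/43 = -1306/129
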